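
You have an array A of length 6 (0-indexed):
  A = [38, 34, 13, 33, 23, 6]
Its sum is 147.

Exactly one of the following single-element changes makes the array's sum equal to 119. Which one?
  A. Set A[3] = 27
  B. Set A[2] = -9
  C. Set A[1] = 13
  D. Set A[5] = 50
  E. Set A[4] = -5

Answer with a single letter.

Option A: A[3] 33->27, delta=-6, new_sum=147+(-6)=141
Option B: A[2] 13->-9, delta=-22, new_sum=147+(-22)=125
Option C: A[1] 34->13, delta=-21, new_sum=147+(-21)=126
Option D: A[5] 6->50, delta=44, new_sum=147+(44)=191
Option E: A[4] 23->-5, delta=-28, new_sum=147+(-28)=119 <-- matches target

Answer: E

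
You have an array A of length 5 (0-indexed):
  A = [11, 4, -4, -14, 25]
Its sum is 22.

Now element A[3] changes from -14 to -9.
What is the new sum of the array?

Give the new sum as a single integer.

Answer: 27

Derivation:
Old value at index 3: -14
New value at index 3: -9
Delta = -9 - -14 = 5
New sum = old_sum + delta = 22 + (5) = 27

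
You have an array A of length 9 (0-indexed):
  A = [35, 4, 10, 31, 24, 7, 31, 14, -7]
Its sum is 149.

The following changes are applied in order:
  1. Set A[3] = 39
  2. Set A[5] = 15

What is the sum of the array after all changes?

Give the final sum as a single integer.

Initial sum: 149
Change 1: A[3] 31 -> 39, delta = 8, sum = 157
Change 2: A[5] 7 -> 15, delta = 8, sum = 165

Answer: 165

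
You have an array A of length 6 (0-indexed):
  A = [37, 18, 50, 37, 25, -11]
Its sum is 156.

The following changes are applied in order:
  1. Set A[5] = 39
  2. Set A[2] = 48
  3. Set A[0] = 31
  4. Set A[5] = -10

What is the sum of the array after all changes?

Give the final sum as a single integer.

Initial sum: 156
Change 1: A[5] -11 -> 39, delta = 50, sum = 206
Change 2: A[2] 50 -> 48, delta = -2, sum = 204
Change 3: A[0] 37 -> 31, delta = -6, sum = 198
Change 4: A[5] 39 -> -10, delta = -49, sum = 149

Answer: 149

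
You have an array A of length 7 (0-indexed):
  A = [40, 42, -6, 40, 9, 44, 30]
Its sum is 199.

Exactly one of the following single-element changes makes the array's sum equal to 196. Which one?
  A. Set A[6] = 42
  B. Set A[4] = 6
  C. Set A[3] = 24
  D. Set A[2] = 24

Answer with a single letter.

Option A: A[6] 30->42, delta=12, new_sum=199+(12)=211
Option B: A[4] 9->6, delta=-3, new_sum=199+(-3)=196 <-- matches target
Option C: A[3] 40->24, delta=-16, new_sum=199+(-16)=183
Option D: A[2] -6->24, delta=30, new_sum=199+(30)=229

Answer: B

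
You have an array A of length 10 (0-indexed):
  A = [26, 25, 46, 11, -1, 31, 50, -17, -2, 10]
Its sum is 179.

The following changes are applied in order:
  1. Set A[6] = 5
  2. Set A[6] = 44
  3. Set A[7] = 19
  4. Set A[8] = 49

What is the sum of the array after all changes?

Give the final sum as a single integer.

Answer: 260

Derivation:
Initial sum: 179
Change 1: A[6] 50 -> 5, delta = -45, sum = 134
Change 2: A[6] 5 -> 44, delta = 39, sum = 173
Change 3: A[7] -17 -> 19, delta = 36, sum = 209
Change 4: A[8] -2 -> 49, delta = 51, sum = 260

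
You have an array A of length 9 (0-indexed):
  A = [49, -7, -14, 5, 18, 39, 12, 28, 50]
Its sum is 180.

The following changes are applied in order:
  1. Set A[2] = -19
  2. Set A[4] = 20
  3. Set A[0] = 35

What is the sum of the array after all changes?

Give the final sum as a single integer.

Answer: 163

Derivation:
Initial sum: 180
Change 1: A[2] -14 -> -19, delta = -5, sum = 175
Change 2: A[4] 18 -> 20, delta = 2, sum = 177
Change 3: A[0] 49 -> 35, delta = -14, sum = 163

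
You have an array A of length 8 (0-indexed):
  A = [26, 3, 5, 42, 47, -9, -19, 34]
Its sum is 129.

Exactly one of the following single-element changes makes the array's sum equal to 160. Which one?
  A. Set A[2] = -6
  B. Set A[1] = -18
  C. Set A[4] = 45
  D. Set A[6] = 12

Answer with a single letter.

Option A: A[2] 5->-6, delta=-11, new_sum=129+(-11)=118
Option B: A[1] 3->-18, delta=-21, new_sum=129+(-21)=108
Option C: A[4] 47->45, delta=-2, new_sum=129+(-2)=127
Option D: A[6] -19->12, delta=31, new_sum=129+(31)=160 <-- matches target

Answer: D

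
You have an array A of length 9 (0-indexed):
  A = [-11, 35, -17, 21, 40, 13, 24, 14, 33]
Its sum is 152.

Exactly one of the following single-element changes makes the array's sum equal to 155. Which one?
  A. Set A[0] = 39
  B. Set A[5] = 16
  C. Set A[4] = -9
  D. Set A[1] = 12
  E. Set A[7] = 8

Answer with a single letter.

Answer: B

Derivation:
Option A: A[0] -11->39, delta=50, new_sum=152+(50)=202
Option B: A[5] 13->16, delta=3, new_sum=152+(3)=155 <-- matches target
Option C: A[4] 40->-9, delta=-49, new_sum=152+(-49)=103
Option D: A[1] 35->12, delta=-23, new_sum=152+(-23)=129
Option E: A[7] 14->8, delta=-6, new_sum=152+(-6)=146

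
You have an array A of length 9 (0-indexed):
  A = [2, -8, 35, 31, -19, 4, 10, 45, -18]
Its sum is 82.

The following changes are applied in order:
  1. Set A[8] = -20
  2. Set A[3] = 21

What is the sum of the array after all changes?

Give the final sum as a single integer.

Initial sum: 82
Change 1: A[8] -18 -> -20, delta = -2, sum = 80
Change 2: A[3] 31 -> 21, delta = -10, sum = 70

Answer: 70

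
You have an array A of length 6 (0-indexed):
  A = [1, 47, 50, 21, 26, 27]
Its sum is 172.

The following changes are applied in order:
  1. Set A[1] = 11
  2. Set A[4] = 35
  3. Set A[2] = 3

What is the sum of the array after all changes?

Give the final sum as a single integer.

Initial sum: 172
Change 1: A[1] 47 -> 11, delta = -36, sum = 136
Change 2: A[4] 26 -> 35, delta = 9, sum = 145
Change 3: A[2] 50 -> 3, delta = -47, sum = 98

Answer: 98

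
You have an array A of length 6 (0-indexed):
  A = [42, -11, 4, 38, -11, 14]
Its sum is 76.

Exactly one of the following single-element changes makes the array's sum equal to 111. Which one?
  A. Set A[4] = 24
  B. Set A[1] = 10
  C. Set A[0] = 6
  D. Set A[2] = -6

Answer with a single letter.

Option A: A[4] -11->24, delta=35, new_sum=76+(35)=111 <-- matches target
Option B: A[1] -11->10, delta=21, new_sum=76+(21)=97
Option C: A[0] 42->6, delta=-36, new_sum=76+(-36)=40
Option D: A[2] 4->-6, delta=-10, new_sum=76+(-10)=66

Answer: A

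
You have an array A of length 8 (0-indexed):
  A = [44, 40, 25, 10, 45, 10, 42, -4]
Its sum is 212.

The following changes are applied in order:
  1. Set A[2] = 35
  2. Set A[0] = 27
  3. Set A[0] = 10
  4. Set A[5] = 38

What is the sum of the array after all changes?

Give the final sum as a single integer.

Answer: 216

Derivation:
Initial sum: 212
Change 1: A[2] 25 -> 35, delta = 10, sum = 222
Change 2: A[0] 44 -> 27, delta = -17, sum = 205
Change 3: A[0] 27 -> 10, delta = -17, sum = 188
Change 4: A[5] 10 -> 38, delta = 28, sum = 216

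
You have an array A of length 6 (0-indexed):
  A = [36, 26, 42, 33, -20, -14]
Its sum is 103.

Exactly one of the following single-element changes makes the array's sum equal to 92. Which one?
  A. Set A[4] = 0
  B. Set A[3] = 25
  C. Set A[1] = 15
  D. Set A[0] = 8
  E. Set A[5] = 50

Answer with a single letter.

Answer: C

Derivation:
Option A: A[4] -20->0, delta=20, new_sum=103+(20)=123
Option B: A[3] 33->25, delta=-8, new_sum=103+(-8)=95
Option C: A[1] 26->15, delta=-11, new_sum=103+(-11)=92 <-- matches target
Option D: A[0] 36->8, delta=-28, new_sum=103+(-28)=75
Option E: A[5] -14->50, delta=64, new_sum=103+(64)=167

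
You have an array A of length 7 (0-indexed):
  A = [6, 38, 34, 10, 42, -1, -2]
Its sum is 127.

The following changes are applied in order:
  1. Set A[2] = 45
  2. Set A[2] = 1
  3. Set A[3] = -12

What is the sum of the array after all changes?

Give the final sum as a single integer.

Initial sum: 127
Change 1: A[2] 34 -> 45, delta = 11, sum = 138
Change 2: A[2] 45 -> 1, delta = -44, sum = 94
Change 3: A[3] 10 -> -12, delta = -22, sum = 72

Answer: 72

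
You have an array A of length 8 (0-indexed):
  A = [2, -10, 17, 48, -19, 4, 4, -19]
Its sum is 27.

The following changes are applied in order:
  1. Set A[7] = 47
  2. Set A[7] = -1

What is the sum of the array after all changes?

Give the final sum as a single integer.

Initial sum: 27
Change 1: A[7] -19 -> 47, delta = 66, sum = 93
Change 2: A[7] 47 -> -1, delta = -48, sum = 45

Answer: 45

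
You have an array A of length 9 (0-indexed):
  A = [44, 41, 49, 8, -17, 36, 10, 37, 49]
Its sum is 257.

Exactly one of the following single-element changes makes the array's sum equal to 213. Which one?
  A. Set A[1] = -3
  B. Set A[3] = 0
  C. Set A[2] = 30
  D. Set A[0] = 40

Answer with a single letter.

Option A: A[1] 41->-3, delta=-44, new_sum=257+(-44)=213 <-- matches target
Option B: A[3] 8->0, delta=-8, new_sum=257+(-8)=249
Option C: A[2] 49->30, delta=-19, new_sum=257+(-19)=238
Option D: A[0] 44->40, delta=-4, new_sum=257+(-4)=253

Answer: A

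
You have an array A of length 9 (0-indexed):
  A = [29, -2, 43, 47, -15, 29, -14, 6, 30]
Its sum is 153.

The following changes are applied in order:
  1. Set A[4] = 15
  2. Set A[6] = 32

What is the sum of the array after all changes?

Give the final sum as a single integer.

Initial sum: 153
Change 1: A[4] -15 -> 15, delta = 30, sum = 183
Change 2: A[6] -14 -> 32, delta = 46, sum = 229

Answer: 229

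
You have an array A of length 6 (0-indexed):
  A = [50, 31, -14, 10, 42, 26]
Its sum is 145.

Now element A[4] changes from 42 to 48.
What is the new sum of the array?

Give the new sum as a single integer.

Answer: 151

Derivation:
Old value at index 4: 42
New value at index 4: 48
Delta = 48 - 42 = 6
New sum = old_sum + delta = 145 + (6) = 151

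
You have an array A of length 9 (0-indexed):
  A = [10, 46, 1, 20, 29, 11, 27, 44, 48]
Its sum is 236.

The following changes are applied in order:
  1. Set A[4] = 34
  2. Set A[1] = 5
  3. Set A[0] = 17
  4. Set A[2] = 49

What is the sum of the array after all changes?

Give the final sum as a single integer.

Answer: 255

Derivation:
Initial sum: 236
Change 1: A[4] 29 -> 34, delta = 5, sum = 241
Change 2: A[1] 46 -> 5, delta = -41, sum = 200
Change 3: A[0] 10 -> 17, delta = 7, sum = 207
Change 4: A[2] 1 -> 49, delta = 48, sum = 255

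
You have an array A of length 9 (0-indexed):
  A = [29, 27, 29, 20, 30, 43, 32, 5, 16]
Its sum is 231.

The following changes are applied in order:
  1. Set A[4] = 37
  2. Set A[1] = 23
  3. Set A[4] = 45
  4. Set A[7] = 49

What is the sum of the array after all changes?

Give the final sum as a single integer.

Initial sum: 231
Change 1: A[4] 30 -> 37, delta = 7, sum = 238
Change 2: A[1] 27 -> 23, delta = -4, sum = 234
Change 3: A[4] 37 -> 45, delta = 8, sum = 242
Change 4: A[7] 5 -> 49, delta = 44, sum = 286

Answer: 286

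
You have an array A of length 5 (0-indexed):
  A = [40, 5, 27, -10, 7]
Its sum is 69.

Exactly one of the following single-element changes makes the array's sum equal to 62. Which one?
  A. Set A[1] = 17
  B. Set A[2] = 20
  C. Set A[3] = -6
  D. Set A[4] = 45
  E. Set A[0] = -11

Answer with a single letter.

Option A: A[1] 5->17, delta=12, new_sum=69+(12)=81
Option B: A[2] 27->20, delta=-7, new_sum=69+(-7)=62 <-- matches target
Option C: A[3] -10->-6, delta=4, new_sum=69+(4)=73
Option D: A[4] 7->45, delta=38, new_sum=69+(38)=107
Option E: A[0] 40->-11, delta=-51, new_sum=69+(-51)=18

Answer: B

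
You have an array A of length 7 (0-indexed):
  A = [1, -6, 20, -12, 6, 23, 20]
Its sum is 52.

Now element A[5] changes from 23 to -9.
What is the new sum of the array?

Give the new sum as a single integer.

Answer: 20

Derivation:
Old value at index 5: 23
New value at index 5: -9
Delta = -9 - 23 = -32
New sum = old_sum + delta = 52 + (-32) = 20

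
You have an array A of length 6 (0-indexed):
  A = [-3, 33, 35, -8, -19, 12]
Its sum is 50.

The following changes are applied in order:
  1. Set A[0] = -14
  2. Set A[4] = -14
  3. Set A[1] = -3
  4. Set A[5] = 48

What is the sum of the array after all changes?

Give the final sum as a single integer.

Initial sum: 50
Change 1: A[0] -3 -> -14, delta = -11, sum = 39
Change 2: A[4] -19 -> -14, delta = 5, sum = 44
Change 3: A[1] 33 -> -3, delta = -36, sum = 8
Change 4: A[5] 12 -> 48, delta = 36, sum = 44

Answer: 44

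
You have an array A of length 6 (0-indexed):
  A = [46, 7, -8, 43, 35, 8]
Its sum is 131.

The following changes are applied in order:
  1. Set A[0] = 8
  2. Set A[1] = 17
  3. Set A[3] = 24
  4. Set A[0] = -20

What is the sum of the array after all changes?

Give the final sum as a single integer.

Answer: 56

Derivation:
Initial sum: 131
Change 1: A[0] 46 -> 8, delta = -38, sum = 93
Change 2: A[1] 7 -> 17, delta = 10, sum = 103
Change 3: A[3] 43 -> 24, delta = -19, sum = 84
Change 4: A[0] 8 -> -20, delta = -28, sum = 56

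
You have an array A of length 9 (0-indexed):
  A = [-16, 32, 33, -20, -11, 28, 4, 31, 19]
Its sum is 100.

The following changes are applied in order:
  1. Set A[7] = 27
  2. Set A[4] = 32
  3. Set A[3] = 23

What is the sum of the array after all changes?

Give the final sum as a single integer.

Answer: 182

Derivation:
Initial sum: 100
Change 1: A[7] 31 -> 27, delta = -4, sum = 96
Change 2: A[4] -11 -> 32, delta = 43, sum = 139
Change 3: A[3] -20 -> 23, delta = 43, sum = 182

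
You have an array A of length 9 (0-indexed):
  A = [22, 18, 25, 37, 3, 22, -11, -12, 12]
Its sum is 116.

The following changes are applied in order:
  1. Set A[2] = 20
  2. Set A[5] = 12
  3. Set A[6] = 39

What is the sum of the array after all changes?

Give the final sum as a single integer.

Initial sum: 116
Change 1: A[2] 25 -> 20, delta = -5, sum = 111
Change 2: A[5] 22 -> 12, delta = -10, sum = 101
Change 3: A[6] -11 -> 39, delta = 50, sum = 151

Answer: 151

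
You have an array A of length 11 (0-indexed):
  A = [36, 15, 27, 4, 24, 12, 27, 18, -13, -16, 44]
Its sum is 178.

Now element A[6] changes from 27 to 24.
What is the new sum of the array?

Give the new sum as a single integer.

Answer: 175

Derivation:
Old value at index 6: 27
New value at index 6: 24
Delta = 24 - 27 = -3
New sum = old_sum + delta = 178 + (-3) = 175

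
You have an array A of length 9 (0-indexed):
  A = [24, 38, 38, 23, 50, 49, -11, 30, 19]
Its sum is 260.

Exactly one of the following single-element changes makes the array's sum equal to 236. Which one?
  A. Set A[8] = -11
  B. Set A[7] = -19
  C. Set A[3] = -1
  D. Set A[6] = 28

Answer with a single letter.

Option A: A[8] 19->-11, delta=-30, new_sum=260+(-30)=230
Option B: A[7] 30->-19, delta=-49, new_sum=260+(-49)=211
Option C: A[3] 23->-1, delta=-24, new_sum=260+(-24)=236 <-- matches target
Option D: A[6] -11->28, delta=39, new_sum=260+(39)=299

Answer: C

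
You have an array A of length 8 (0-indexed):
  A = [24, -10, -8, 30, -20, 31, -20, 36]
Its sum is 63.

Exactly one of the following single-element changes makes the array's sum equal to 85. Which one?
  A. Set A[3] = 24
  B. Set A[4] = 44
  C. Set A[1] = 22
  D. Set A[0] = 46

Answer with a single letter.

Answer: D

Derivation:
Option A: A[3] 30->24, delta=-6, new_sum=63+(-6)=57
Option B: A[4] -20->44, delta=64, new_sum=63+(64)=127
Option C: A[1] -10->22, delta=32, new_sum=63+(32)=95
Option D: A[0] 24->46, delta=22, new_sum=63+(22)=85 <-- matches target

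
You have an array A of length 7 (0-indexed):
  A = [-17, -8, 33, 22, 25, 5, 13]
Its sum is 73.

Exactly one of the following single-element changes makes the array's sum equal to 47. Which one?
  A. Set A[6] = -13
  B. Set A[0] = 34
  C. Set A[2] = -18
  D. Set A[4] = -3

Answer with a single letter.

Answer: A

Derivation:
Option A: A[6] 13->-13, delta=-26, new_sum=73+(-26)=47 <-- matches target
Option B: A[0] -17->34, delta=51, new_sum=73+(51)=124
Option C: A[2] 33->-18, delta=-51, new_sum=73+(-51)=22
Option D: A[4] 25->-3, delta=-28, new_sum=73+(-28)=45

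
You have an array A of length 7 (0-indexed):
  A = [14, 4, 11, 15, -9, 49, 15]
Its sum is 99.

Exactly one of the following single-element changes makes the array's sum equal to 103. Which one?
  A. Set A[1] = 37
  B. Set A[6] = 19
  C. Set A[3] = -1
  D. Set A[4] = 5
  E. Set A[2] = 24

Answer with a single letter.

Answer: B

Derivation:
Option A: A[1] 4->37, delta=33, new_sum=99+(33)=132
Option B: A[6] 15->19, delta=4, new_sum=99+(4)=103 <-- matches target
Option C: A[3] 15->-1, delta=-16, new_sum=99+(-16)=83
Option D: A[4] -9->5, delta=14, new_sum=99+(14)=113
Option E: A[2] 11->24, delta=13, new_sum=99+(13)=112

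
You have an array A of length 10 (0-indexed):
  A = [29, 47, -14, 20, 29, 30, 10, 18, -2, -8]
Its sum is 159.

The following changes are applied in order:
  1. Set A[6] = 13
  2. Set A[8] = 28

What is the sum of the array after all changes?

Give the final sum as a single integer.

Initial sum: 159
Change 1: A[6] 10 -> 13, delta = 3, sum = 162
Change 2: A[8] -2 -> 28, delta = 30, sum = 192

Answer: 192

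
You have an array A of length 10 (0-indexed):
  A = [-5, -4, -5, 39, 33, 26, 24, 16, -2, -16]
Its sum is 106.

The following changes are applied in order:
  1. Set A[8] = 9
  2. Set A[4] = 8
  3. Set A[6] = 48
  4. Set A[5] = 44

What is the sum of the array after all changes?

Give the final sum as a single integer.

Initial sum: 106
Change 1: A[8] -2 -> 9, delta = 11, sum = 117
Change 2: A[4] 33 -> 8, delta = -25, sum = 92
Change 3: A[6] 24 -> 48, delta = 24, sum = 116
Change 4: A[5] 26 -> 44, delta = 18, sum = 134

Answer: 134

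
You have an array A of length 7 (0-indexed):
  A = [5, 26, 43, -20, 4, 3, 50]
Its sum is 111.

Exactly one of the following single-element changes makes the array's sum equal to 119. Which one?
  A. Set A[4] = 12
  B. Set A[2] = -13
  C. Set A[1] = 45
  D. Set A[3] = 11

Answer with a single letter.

Option A: A[4] 4->12, delta=8, new_sum=111+(8)=119 <-- matches target
Option B: A[2] 43->-13, delta=-56, new_sum=111+(-56)=55
Option C: A[1] 26->45, delta=19, new_sum=111+(19)=130
Option D: A[3] -20->11, delta=31, new_sum=111+(31)=142

Answer: A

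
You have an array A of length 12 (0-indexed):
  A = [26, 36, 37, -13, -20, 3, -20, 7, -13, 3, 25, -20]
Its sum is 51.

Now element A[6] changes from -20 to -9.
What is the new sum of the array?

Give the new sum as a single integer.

Old value at index 6: -20
New value at index 6: -9
Delta = -9 - -20 = 11
New sum = old_sum + delta = 51 + (11) = 62

Answer: 62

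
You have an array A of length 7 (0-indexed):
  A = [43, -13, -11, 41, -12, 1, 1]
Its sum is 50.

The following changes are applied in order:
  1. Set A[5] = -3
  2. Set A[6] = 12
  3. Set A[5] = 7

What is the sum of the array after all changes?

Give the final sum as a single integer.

Initial sum: 50
Change 1: A[5] 1 -> -3, delta = -4, sum = 46
Change 2: A[6] 1 -> 12, delta = 11, sum = 57
Change 3: A[5] -3 -> 7, delta = 10, sum = 67

Answer: 67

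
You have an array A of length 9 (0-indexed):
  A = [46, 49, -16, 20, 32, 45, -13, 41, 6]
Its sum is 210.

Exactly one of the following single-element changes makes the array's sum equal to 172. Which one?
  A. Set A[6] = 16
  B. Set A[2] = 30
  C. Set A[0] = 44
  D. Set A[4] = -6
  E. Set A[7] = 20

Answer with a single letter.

Answer: D

Derivation:
Option A: A[6] -13->16, delta=29, new_sum=210+(29)=239
Option B: A[2] -16->30, delta=46, new_sum=210+(46)=256
Option C: A[0] 46->44, delta=-2, new_sum=210+(-2)=208
Option D: A[4] 32->-6, delta=-38, new_sum=210+(-38)=172 <-- matches target
Option E: A[7] 41->20, delta=-21, new_sum=210+(-21)=189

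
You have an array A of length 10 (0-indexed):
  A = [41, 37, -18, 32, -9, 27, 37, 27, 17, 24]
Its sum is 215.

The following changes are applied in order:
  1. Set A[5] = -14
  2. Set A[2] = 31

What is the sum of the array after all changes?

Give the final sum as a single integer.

Answer: 223

Derivation:
Initial sum: 215
Change 1: A[5] 27 -> -14, delta = -41, sum = 174
Change 2: A[2] -18 -> 31, delta = 49, sum = 223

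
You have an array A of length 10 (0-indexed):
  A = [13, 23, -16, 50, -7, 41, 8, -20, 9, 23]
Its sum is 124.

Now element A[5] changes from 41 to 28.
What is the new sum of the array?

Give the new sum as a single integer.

Old value at index 5: 41
New value at index 5: 28
Delta = 28 - 41 = -13
New sum = old_sum + delta = 124 + (-13) = 111

Answer: 111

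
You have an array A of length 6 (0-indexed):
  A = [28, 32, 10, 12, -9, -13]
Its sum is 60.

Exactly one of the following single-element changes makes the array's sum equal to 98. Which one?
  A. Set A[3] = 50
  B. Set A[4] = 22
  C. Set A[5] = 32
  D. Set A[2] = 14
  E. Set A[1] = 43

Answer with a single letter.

Option A: A[3] 12->50, delta=38, new_sum=60+(38)=98 <-- matches target
Option B: A[4] -9->22, delta=31, new_sum=60+(31)=91
Option C: A[5] -13->32, delta=45, new_sum=60+(45)=105
Option D: A[2] 10->14, delta=4, new_sum=60+(4)=64
Option E: A[1] 32->43, delta=11, new_sum=60+(11)=71

Answer: A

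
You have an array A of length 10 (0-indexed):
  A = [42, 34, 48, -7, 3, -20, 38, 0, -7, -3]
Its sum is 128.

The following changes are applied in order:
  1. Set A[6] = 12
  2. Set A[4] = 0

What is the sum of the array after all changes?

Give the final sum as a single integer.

Answer: 99

Derivation:
Initial sum: 128
Change 1: A[6] 38 -> 12, delta = -26, sum = 102
Change 2: A[4] 3 -> 0, delta = -3, sum = 99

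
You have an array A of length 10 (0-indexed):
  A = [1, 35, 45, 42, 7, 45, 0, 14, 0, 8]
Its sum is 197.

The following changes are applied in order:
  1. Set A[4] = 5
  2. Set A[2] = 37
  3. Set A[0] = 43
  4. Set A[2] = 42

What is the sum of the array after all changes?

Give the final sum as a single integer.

Initial sum: 197
Change 1: A[4] 7 -> 5, delta = -2, sum = 195
Change 2: A[2] 45 -> 37, delta = -8, sum = 187
Change 3: A[0] 1 -> 43, delta = 42, sum = 229
Change 4: A[2] 37 -> 42, delta = 5, sum = 234

Answer: 234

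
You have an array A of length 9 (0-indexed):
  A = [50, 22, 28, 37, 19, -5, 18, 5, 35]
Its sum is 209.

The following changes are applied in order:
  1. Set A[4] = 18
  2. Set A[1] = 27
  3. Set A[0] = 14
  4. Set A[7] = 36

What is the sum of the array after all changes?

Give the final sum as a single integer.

Answer: 208

Derivation:
Initial sum: 209
Change 1: A[4] 19 -> 18, delta = -1, sum = 208
Change 2: A[1] 22 -> 27, delta = 5, sum = 213
Change 3: A[0] 50 -> 14, delta = -36, sum = 177
Change 4: A[7] 5 -> 36, delta = 31, sum = 208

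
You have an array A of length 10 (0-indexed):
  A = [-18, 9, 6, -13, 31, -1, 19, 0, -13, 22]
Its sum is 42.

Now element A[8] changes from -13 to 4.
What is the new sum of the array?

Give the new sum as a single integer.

Answer: 59

Derivation:
Old value at index 8: -13
New value at index 8: 4
Delta = 4 - -13 = 17
New sum = old_sum + delta = 42 + (17) = 59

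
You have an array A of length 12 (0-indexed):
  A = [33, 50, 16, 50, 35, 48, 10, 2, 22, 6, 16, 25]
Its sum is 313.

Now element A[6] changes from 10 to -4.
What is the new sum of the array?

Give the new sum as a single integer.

Old value at index 6: 10
New value at index 6: -4
Delta = -4 - 10 = -14
New sum = old_sum + delta = 313 + (-14) = 299

Answer: 299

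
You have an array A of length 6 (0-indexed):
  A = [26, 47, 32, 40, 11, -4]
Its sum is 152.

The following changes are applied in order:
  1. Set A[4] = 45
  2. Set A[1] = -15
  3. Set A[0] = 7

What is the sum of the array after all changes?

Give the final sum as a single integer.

Answer: 105

Derivation:
Initial sum: 152
Change 1: A[4] 11 -> 45, delta = 34, sum = 186
Change 2: A[1] 47 -> -15, delta = -62, sum = 124
Change 3: A[0] 26 -> 7, delta = -19, sum = 105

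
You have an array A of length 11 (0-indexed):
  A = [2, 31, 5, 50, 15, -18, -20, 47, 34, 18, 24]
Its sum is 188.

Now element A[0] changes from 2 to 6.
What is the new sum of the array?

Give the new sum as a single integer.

Old value at index 0: 2
New value at index 0: 6
Delta = 6 - 2 = 4
New sum = old_sum + delta = 188 + (4) = 192

Answer: 192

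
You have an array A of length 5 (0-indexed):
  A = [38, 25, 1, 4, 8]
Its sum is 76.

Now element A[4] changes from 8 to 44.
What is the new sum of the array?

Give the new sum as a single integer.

Old value at index 4: 8
New value at index 4: 44
Delta = 44 - 8 = 36
New sum = old_sum + delta = 76 + (36) = 112

Answer: 112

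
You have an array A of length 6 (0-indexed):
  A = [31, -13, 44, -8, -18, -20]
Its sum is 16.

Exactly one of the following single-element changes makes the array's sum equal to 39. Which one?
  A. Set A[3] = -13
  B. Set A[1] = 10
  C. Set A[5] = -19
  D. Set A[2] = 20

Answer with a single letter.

Answer: B

Derivation:
Option A: A[3] -8->-13, delta=-5, new_sum=16+(-5)=11
Option B: A[1] -13->10, delta=23, new_sum=16+(23)=39 <-- matches target
Option C: A[5] -20->-19, delta=1, new_sum=16+(1)=17
Option D: A[2] 44->20, delta=-24, new_sum=16+(-24)=-8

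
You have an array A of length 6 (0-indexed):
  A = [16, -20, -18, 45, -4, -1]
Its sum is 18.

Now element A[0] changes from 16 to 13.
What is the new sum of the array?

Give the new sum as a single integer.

Old value at index 0: 16
New value at index 0: 13
Delta = 13 - 16 = -3
New sum = old_sum + delta = 18 + (-3) = 15

Answer: 15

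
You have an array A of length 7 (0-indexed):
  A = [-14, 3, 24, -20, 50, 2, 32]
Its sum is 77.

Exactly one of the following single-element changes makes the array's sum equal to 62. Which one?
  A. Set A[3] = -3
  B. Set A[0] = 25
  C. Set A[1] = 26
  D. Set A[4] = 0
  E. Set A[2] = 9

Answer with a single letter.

Answer: E

Derivation:
Option A: A[3] -20->-3, delta=17, new_sum=77+(17)=94
Option B: A[0] -14->25, delta=39, new_sum=77+(39)=116
Option C: A[1] 3->26, delta=23, new_sum=77+(23)=100
Option D: A[4] 50->0, delta=-50, new_sum=77+(-50)=27
Option E: A[2] 24->9, delta=-15, new_sum=77+(-15)=62 <-- matches target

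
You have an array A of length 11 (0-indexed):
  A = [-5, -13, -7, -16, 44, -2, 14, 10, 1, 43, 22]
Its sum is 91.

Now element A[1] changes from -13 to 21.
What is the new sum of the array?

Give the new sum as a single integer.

Answer: 125

Derivation:
Old value at index 1: -13
New value at index 1: 21
Delta = 21 - -13 = 34
New sum = old_sum + delta = 91 + (34) = 125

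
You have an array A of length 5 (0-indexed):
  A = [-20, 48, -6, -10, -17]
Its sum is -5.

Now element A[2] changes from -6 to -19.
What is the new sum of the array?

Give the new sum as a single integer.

Old value at index 2: -6
New value at index 2: -19
Delta = -19 - -6 = -13
New sum = old_sum + delta = -5 + (-13) = -18

Answer: -18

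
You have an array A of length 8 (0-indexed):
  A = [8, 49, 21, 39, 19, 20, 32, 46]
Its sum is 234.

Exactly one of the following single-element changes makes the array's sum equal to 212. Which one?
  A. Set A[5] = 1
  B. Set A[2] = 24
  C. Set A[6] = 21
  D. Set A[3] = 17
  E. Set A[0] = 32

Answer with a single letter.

Answer: D

Derivation:
Option A: A[5] 20->1, delta=-19, new_sum=234+(-19)=215
Option B: A[2] 21->24, delta=3, new_sum=234+(3)=237
Option C: A[6] 32->21, delta=-11, new_sum=234+(-11)=223
Option D: A[3] 39->17, delta=-22, new_sum=234+(-22)=212 <-- matches target
Option E: A[0] 8->32, delta=24, new_sum=234+(24)=258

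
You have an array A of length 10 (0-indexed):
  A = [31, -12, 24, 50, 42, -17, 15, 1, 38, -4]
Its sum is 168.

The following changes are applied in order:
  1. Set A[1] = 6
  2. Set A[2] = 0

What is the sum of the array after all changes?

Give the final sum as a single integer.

Answer: 162

Derivation:
Initial sum: 168
Change 1: A[1] -12 -> 6, delta = 18, sum = 186
Change 2: A[2] 24 -> 0, delta = -24, sum = 162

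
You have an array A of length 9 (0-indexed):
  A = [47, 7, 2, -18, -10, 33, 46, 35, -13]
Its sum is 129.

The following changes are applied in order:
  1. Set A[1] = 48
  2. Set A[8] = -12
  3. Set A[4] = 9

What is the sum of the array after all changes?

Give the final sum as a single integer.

Initial sum: 129
Change 1: A[1] 7 -> 48, delta = 41, sum = 170
Change 2: A[8] -13 -> -12, delta = 1, sum = 171
Change 3: A[4] -10 -> 9, delta = 19, sum = 190

Answer: 190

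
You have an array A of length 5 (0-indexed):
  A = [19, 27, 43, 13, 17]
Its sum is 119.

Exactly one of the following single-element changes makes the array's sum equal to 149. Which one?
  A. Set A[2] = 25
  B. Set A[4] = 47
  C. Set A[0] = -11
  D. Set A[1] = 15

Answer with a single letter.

Answer: B

Derivation:
Option A: A[2] 43->25, delta=-18, new_sum=119+(-18)=101
Option B: A[4] 17->47, delta=30, new_sum=119+(30)=149 <-- matches target
Option C: A[0] 19->-11, delta=-30, new_sum=119+(-30)=89
Option D: A[1] 27->15, delta=-12, new_sum=119+(-12)=107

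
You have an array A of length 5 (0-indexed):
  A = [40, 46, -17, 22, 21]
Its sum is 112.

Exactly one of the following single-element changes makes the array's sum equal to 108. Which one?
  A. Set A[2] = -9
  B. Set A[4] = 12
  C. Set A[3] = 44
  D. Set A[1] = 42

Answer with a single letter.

Answer: D

Derivation:
Option A: A[2] -17->-9, delta=8, new_sum=112+(8)=120
Option B: A[4] 21->12, delta=-9, new_sum=112+(-9)=103
Option C: A[3] 22->44, delta=22, new_sum=112+(22)=134
Option D: A[1] 46->42, delta=-4, new_sum=112+(-4)=108 <-- matches target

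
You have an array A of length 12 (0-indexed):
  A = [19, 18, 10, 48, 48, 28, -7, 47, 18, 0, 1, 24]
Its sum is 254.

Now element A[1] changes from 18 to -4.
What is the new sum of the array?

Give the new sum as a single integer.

Old value at index 1: 18
New value at index 1: -4
Delta = -4 - 18 = -22
New sum = old_sum + delta = 254 + (-22) = 232

Answer: 232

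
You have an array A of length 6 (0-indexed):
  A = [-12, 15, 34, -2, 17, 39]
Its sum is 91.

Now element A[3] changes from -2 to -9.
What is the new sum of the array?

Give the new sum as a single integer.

Answer: 84

Derivation:
Old value at index 3: -2
New value at index 3: -9
Delta = -9 - -2 = -7
New sum = old_sum + delta = 91 + (-7) = 84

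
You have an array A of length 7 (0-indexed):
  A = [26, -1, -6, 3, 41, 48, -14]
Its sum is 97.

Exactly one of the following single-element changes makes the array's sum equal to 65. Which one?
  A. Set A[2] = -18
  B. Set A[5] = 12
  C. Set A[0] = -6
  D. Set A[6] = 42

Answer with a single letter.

Answer: C

Derivation:
Option A: A[2] -6->-18, delta=-12, new_sum=97+(-12)=85
Option B: A[5] 48->12, delta=-36, new_sum=97+(-36)=61
Option C: A[0] 26->-6, delta=-32, new_sum=97+(-32)=65 <-- matches target
Option D: A[6] -14->42, delta=56, new_sum=97+(56)=153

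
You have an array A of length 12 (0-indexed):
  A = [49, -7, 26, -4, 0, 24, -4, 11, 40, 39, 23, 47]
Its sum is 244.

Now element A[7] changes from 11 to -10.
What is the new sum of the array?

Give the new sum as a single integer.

Old value at index 7: 11
New value at index 7: -10
Delta = -10 - 11 = -21
New sum = old_sum + delta = 244 + (-21) = 223

Answer: 223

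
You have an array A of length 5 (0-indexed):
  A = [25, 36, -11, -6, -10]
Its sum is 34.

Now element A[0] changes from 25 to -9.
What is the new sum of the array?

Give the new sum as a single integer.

Answer: 0

Derivation:
Old value at index 0: 25
New value at index 0: -9
Delta = -9 - 25 = -34
New sum = old_sum + delta = 34 + (-34) = 0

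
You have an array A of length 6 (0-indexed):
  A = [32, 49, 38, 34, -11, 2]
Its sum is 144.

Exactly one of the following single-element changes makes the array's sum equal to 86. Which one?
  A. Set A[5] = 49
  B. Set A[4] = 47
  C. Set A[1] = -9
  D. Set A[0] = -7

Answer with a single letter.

Answer: C

Derivation:
Option A: A[5] 2->49, delta=47, new_sum=144+(47)=191
Option B: A[4] -11->47, delta=58, new_sum=144+(58)=202
Option C: A[1] 49->-9, delta=-58, new_sum=144+(-58)=86 <-- matches target
Option D: A[0] 32->-7, delta=-39, new_sum=144+(-39)=105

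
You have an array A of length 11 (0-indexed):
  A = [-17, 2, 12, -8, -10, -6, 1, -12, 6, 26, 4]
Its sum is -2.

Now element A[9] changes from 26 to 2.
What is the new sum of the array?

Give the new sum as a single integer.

Old value at index 9: 26
New value at index 9: 2
Delta = 2 - 26 = -24
New sum = old_sum + delta = -2 + (-24) = -26

Answer: -26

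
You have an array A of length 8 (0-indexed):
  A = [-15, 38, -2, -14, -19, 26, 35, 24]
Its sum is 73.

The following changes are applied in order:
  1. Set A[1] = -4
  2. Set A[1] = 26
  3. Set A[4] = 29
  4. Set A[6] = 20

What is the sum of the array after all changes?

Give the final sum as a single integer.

Answer: 94

Derivation:
Initial sum: 73
Change 1: A[1] 38 -> -4, delta = -42, sum = 31
Change 2: A[1] -4 -> 26, delta = 30, sum = 61
Change 3: A[4] -19 -> 29, delta = 48, sum = 109
Change 4: A[6] 35 -> 20, delta = -15, sum = 94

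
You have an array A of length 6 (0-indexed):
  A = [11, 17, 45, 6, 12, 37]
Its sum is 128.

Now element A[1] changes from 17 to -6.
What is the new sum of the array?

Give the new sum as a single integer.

Answer: 105

Derivation:
Old value at index 1: 17
New value at index 1: -6
Delta = -6 - 17 = -23
New sum = old_sum + delta = 128 + (-23) = 105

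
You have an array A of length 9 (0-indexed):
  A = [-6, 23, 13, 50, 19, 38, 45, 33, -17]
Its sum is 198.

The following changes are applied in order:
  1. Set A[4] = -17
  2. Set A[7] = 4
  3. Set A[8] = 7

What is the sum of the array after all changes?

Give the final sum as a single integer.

Answer: 157

Derivation:
Initial sum: 198
Change 1: A[4] 19 -> -17, delta = -36, sum = 162
Change 2: A[7] 33 -> 4, delta = -29, sum = 133
Change 3: A[8] -17 -> 7, delta = 24, sum = 157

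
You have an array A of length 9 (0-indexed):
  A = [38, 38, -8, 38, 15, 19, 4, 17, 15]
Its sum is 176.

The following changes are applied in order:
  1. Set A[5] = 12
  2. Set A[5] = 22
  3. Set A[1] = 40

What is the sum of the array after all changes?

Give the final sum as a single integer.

Answer: 181

Derivation:
Initial sum: 176
Change 1: A[5] 19 -> 12, delta = -7, sum = 169
Change 2: A[5] 12 -> 22, delta = 10, sum = 179
Change 3: A[1] 38 -> 40, delta = 2, sum = 181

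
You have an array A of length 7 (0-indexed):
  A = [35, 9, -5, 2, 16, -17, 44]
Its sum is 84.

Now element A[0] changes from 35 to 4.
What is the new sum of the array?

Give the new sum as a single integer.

Answer: 53

Derivation:
Old value at index 0: 35
New value at index 0: 4
Delta = 4 - 35 = -31
New sum = old_sum + delta = 84 + (-31) = 53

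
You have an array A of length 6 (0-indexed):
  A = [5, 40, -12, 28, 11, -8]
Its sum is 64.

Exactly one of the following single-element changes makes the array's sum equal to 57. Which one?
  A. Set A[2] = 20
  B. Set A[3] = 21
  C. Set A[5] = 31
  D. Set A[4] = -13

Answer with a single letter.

Option A: A[2] -12->20, delta=32, new_sum=64+(32)=96
Option B: A[3] 28->21, delta=-7, new_sum=64+(-7)=57 <-- matches target
Option C: A[5] -8->31, delta=39, new_sum=64+(39)=103
Option D: A[4] 11->-13, delta=-24, new_sum=64+(-24)=40

Answer: B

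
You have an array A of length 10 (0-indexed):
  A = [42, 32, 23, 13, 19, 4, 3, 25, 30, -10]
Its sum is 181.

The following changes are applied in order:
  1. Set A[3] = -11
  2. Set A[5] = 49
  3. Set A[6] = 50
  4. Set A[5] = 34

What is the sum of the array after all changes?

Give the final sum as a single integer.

Initial sum: 181
Change 1: A[3] 13 -> -11, delta = -24, sum = 157
Change 2: A[5] 4 -> 49, delta = 45, sum = 202
Change 3: A[6] 3 -> 50, delta = 47, sum = 249
Change 4: A[5] 49 -> 34, delta = -15, sum = 234

Answer: 234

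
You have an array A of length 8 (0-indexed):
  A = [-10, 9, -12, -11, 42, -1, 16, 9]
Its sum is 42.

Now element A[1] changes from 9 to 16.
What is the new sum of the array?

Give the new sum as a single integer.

Old value at index 1: 9
New value at index 1: 16
Delta = 16 - 9 = 7
New sum = old_sum + delta = 42 + (7) = 49

Answer: 49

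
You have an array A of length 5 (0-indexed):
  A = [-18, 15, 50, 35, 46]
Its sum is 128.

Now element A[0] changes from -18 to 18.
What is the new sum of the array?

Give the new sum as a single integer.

Answer: 164

Derivation:
Old value at index 0: -18
New value at index 0: 18
Delta = 18 - -18 = 36
New sum = old_sum + delta = 128 + (36) = 164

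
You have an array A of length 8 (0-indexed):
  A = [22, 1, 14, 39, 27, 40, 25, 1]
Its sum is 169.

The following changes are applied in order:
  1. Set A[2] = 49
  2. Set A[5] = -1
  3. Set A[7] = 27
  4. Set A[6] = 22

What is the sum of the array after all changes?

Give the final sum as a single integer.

Answer: 186

Derivation:
Initial sum: 169
Change 1: A[2] 14 -> 49, delta = 35, sum = 204
Change 2: A[5] 40 -> -1, delta = -41, sum = 163
Change 3: A[7] 1 -> 27, delta = 26, sum = 189
Change 4: A[6] 25 -> 22, delta = -3, sum = 186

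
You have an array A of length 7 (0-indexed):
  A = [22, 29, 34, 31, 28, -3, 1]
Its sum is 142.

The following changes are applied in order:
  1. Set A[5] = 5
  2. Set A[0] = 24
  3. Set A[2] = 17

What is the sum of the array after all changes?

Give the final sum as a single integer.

Answer: 135

Derivation:
Initial sum: 142
Change 1: A[5] -3 -> 5, delta = 8, sum = 150
Change 2: A[0] 22 -> 24, delta = 2, sum = 152
Change 3: A[2] 34 -> 17, delta = -17, sum = 135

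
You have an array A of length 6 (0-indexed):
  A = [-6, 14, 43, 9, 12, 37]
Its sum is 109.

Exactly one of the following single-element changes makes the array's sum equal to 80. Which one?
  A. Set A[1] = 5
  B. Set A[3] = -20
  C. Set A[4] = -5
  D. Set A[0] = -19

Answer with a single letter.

Answer: B

Derivation:
Option A: A[1] 14->5, delta=-9, new_sum=109+(-9)=100
Option B: A[3] 9->-20, delta=-29, new_sum=109+(-29)=80 <-- matches target
Option C: A[4] 12->-5, delta=-17, new_sum=109+(-17)=92
Option D: A[0] -6->-19, delta=-13, new_sum=109+(-13)=96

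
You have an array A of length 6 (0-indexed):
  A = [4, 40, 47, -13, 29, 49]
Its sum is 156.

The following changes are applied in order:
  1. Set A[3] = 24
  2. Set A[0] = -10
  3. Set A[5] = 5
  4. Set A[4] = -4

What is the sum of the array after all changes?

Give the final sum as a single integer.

Answer: 102

Derivation:
Initial sum: 156
Change 1: A[3] -13 -> 24, delta = 37, sum = 193
Change 2: A[0] 4 -> -10, delta = -14, sum = 179
Change 3: A[5] 49 -> 5, delta = -44, sum = 135
Change 4: A[4] 29 -> -4, delta = -33, sum = 102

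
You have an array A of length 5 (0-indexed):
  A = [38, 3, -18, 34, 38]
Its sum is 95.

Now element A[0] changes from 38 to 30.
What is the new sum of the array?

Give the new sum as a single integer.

Old value at index 0: 38
New value at index 0: 30
Delta = 30 - 38 = -8
New sum = old_sum + delta = 95 + (-8) = 87

Answer: 87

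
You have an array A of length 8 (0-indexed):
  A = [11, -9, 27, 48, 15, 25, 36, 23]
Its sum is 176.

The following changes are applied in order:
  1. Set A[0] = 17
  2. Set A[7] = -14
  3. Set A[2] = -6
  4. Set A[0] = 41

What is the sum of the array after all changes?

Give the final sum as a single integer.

Initial sum: 176
Change 1: A[0] 11 -> 17, delta = 6, sum = 182
Change 2: A[7] 23 -> -14, delta = -37, sum = 145
Change 3: A[2] 27 -> -6, delta = -33, sum = 112
Change 4: A[0] 17 -> 41, delta = 24, sum = 136

Answer: 136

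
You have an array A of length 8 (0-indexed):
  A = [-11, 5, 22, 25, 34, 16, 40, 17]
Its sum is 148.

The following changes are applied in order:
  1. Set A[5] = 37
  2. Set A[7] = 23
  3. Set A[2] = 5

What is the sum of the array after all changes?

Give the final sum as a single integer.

Initial sum: 148
Change 1: A[5] 16 -> 37, delta = 21, sum = 169
Change 2: A[7] 17 -> 23, delta = 6, sum = 175
Change 3: A[2] 22 -> 5, delta = -17, sum = 158

Answer: 158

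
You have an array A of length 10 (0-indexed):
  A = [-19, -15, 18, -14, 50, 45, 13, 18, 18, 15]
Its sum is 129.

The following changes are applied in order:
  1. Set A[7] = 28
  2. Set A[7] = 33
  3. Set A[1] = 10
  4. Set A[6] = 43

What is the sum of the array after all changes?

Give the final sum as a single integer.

Initial sum: 129
Change 1: A[7] 18 -> 28, delta = 10, sum = 139
Change 2: A[7] 28 -> 33, delta = 5, sum = 144
Change 3: A[1] -15 -> 10, delta = 25, sum = 169
Change 4: A[6] 13 -> 43, delta = 30, sum = 199

Answer: 199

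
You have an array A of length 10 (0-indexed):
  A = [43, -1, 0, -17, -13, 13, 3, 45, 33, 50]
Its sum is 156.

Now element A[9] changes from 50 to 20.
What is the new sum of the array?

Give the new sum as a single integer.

Old value at index 9: 50
New value at index 9: 20
Delta = 20 - 50 = -30
New sum = old_sum + delta = 156 + (-30) = 126

Answer: 126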